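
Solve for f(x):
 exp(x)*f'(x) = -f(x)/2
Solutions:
 f(x) = C1*exp(exp(-x)/2)


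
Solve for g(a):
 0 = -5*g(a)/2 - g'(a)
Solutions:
 g(a) = C1*exp(-5*a/2)


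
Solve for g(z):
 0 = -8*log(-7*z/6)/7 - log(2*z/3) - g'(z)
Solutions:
 g(z) = C1 - 15*z*log(z)/7 + z*(-8*log(7)/7 + log(6)/7 + 15/7 + 2*log(3) - 8*I*pi/7)


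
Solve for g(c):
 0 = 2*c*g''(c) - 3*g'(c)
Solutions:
 g(c) = C1 + C2*c^(5/2)


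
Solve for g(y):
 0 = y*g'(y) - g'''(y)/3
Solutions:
 g(y) = C1 + Integral(C2*airyai(3^(1/3)*y) + C3*airybi(3^(1/3)*y), y)


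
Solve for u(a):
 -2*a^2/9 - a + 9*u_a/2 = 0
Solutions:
 u(a) = C1 + 4*a^3/243 + a^2/9


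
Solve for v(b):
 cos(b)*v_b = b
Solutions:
 v(b) = C1 + Integral(b/cos(b), b)


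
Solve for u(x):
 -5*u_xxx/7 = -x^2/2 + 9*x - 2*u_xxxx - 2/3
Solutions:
 u(x) = C1 + C2*x + C3*x^2 + C4*exp(5*x/14) + 7*x^5/600 - 217*x^4/600 - 4382*x^3/1125


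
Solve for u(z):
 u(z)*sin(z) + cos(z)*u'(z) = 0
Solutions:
 u(z) = C1*cos(z)


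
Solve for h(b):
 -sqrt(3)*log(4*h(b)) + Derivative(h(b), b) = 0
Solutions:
 -sqrt(3)*Integral(1/(log(_y) + 2*log(2)), (_y, h(b)))/3 = C1 - b


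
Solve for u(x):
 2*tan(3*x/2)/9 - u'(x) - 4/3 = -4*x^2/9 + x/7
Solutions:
 u(x) = C1 + 4*x^3/27 - x^2/14 - 4*x/3 - 4*log(cos(3*x/2))/27


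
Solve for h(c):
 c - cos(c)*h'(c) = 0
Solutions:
 h(c) = C1 + Integral(c/cos(c), c)


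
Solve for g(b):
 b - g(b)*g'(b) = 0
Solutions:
 g(b) = -sqrt(C1 + b^2)
 g(b) = sqrt(C1 + b^2)


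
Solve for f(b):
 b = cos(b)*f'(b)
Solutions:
 f(b) = C1 + Integral(b/cos(b), b)


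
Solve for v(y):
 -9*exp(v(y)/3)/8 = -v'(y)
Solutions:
 v(y) = 3*log(-1/(C1 + 9*y)) + 3*log(24)


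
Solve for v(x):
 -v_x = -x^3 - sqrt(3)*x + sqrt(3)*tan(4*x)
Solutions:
 v(x) = C1 + x^4/4 + sqrt(3)*x^2/2 + sqrt(3)*log(cos(4*x))/4


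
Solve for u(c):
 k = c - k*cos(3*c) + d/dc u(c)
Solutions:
 u(c) = C1 - c^2/2 + c*k + k*sin(3*c)/3


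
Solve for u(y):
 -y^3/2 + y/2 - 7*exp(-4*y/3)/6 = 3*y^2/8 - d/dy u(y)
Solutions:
 u(y) = C1 + y^4/8 + y^3/8 - y^2/4 - 7*exp(-4*y/3)/8


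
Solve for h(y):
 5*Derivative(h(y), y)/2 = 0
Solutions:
 h(y) = C1


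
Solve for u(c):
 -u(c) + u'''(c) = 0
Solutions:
 u(c) = C3*exp(c) + (C1*sin(sqrt(3)*c/2) + C2*cos(sqrt(3)*c/2))*exp(-c/2)


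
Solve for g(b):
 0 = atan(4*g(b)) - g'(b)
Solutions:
 Integral(1/atan(4*_y), (_y, g(b))) = C1 + b


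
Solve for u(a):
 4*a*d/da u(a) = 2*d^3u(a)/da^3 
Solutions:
 u(a) = C1 + Integral(C2*airyai(2^(1/3)*a) + C3*airybi(2^(1/3)*a), a)


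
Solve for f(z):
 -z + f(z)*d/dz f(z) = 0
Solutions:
 f(z) = -sqrt(C1 + z^2)
 f(z) = sqrt(C1 + z^2)


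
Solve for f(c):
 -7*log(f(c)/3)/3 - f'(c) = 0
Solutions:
 -3*Integral(1/(-log(_y) + log(3)), (_y, f(c)))/7 = C1 - c


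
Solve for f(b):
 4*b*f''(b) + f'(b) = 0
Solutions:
 f(b) = C1 + C2*b^(3/4)


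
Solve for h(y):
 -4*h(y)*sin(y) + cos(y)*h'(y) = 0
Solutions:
 h(y) = C1/cos(y)^4


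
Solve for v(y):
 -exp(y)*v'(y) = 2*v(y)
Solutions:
 v(y) = C1*exp(2*exp(-y))


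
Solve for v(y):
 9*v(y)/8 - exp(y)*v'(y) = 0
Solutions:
 v(y) = C1*exp(-9*exp(-y)/8)


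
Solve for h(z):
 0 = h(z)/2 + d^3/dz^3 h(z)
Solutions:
 h(z) = C3*exp(-2^(2/3)*z/2) + (C1*sin(2^(2/3)*sqrt(3)*z/4) + C2*cos(2^(2/3)*sqrt(3)*z/4))*exp(2^(2/3)*z/4)


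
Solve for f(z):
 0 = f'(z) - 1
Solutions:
 f(z) = C1 + z


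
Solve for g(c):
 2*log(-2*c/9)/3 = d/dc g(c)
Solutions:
 g(c) = C1 + 2*c*log(-c)/3 + 2*c*(-2*log(3) - 1 + log(2))/3


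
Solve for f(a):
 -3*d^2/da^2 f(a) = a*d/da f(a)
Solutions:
 f(a) = C1 + C2*erf(sqrt(6)*a/6)


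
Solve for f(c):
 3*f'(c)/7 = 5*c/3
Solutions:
 f(c) = C1 + 35*c^2/18


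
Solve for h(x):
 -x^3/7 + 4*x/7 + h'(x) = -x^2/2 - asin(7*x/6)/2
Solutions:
 h(x) = C1 + x^4/28 - x^3/6 - 2*x^2/7 - x*asin(7*x/6)/2 - sqrt(36 - 49*x^2)/14


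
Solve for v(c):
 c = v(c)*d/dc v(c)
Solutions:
 v(c) = -sqrt(C1 + c^2)
 v(c) = sqrt(C1 + c^2)


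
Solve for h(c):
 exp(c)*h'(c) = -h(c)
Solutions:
 h(c) = C1*exp(exp(-c))


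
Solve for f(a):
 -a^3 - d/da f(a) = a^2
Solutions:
 f(a) = C1 - a^4/4 - a^3/3


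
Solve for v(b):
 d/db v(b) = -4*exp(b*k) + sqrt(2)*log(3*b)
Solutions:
 v(b) = C1 + sqrt(2)*b*log(b) + sqrt(2)*b*(-1 + log(3)) + Piecewise((-4*exp(b*k)/k, Ne(k, 0)), (-4*b, True))


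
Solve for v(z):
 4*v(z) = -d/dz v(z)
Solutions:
 v(z) = C1*exp(-4*z)


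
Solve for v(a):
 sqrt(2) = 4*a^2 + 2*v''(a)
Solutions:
 v(a) = C1 + C2*a - a^4/6 + sqrt(2)*a^2/4


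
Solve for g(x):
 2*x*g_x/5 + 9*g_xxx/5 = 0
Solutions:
 g(x) = C1 + Integral(C2*airyai(-6^(1/3)*x/3) + C3*airybi(-6^(1/3)*x/3), x)


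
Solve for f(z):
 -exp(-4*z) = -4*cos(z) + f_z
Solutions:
 f(z) = C1 + 4*sin(z) + exp(-4*z)/4


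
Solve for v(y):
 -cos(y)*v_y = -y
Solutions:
 v(y) = C1 + Integral(y/cos(y), y)


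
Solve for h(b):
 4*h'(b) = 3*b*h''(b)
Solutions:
 h(b) = C1 + C2*b^(7/3)


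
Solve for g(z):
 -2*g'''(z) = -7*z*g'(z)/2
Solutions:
 g(z) = C1 + Integral(C2*airyai(14^(1/3)*z/2) + C3*airybi(14^(1/3)*z/2), z)


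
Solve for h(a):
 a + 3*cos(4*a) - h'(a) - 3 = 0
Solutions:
 h(a) = C1 + a^2/2 - 3*a + 3*sin(4*a)/4


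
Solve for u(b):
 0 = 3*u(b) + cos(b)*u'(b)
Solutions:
 u(b) = C1*(sin(b) - 1)^(3/2)/(sin(b) + 1)^(3/2)


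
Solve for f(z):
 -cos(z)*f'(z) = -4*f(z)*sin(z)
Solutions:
 f(z) = C1/cos(z)^4


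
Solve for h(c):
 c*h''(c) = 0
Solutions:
 h(c) = C1 + C2*c


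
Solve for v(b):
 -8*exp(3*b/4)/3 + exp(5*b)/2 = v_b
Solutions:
 v(b) = C1 - 32*exp(3*b/4)/9 + exp(5*b)/10


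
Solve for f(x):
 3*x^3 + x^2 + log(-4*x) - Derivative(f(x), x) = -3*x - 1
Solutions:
 f(x) = C1 + 3*x^4/4 + x^3/3 + 3*x^2/2 + x*log(-x) + 2*x*log(2)


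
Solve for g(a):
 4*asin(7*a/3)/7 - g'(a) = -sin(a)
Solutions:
 g(a) = C1 + 4*a*asin(7*a/3)/7 + 4*sqrt(9 - 49*a^2)/49 - cos(a)


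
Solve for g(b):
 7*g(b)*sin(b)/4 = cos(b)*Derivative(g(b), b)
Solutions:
 g(b) = C1/cos(b)^(7/4)


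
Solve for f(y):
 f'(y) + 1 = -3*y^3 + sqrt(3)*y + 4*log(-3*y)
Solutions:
 f(y) = C1 - 3*y^4/4 + sqrt(3)*y^2/2 + 4*y*log(-y) + y*(-5 + 4*log(3))


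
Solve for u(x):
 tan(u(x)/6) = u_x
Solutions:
 u(x) = -6*asin(C1*exp(x/6)) + 6*pi
 u(x) = 6*asin(C1*exp(x/6))


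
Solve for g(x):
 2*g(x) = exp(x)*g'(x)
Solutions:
 g(x) = C1*exp(-2*exp(-x))


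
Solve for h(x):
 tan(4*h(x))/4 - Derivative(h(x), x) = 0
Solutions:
 h(x) = -asin(C1*exp(x))/4 + pi/4
 h(x) = asin(C1*exp(x))/4


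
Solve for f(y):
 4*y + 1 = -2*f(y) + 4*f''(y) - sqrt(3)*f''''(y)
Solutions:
 f(y) = C1*exp(-sqrt(3)*y*sqrt(-sqrt(6)*sqrt(2 - sqrt(3)) + 2*sqrt(3))/3) + C2*exp(sqrt(3)*y*sqrt(-sqrt(6)*sqrt(2 - sqrt(3)) + 2*sqrt(3))/3) + C3*exp(-sqrt(3)*y*sqrt(sqrt(6)*sqrt(2 - sqrt(3)) + 2*sqrt(3))/3) + C4*exp(sqrt(3)*y*sqrt(sqrt(6)*sqrt(2 - sqrt(3)) + 2*sqrt(3))/3) - 2*y - 1/2


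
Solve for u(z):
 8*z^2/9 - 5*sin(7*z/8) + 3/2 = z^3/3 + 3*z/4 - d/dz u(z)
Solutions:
 u(z) = C1 + z^4/12 - 8*z^3/27 + 3*z^2/8 - 3*z/2 - 40*cos(7*z/8)/7


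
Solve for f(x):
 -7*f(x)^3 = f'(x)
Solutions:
 f(x) = -sqrt(2)*sqrt(-1/(C1 - 7*x))/2
 f(x) = sqrt(2)*sqrt(-1/(C1 - 7*x))/2


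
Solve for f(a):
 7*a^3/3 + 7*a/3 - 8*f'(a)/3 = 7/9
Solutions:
 f(a) = C1 + 7*a^4/32 + 7*a^2/16 - 7*a/24


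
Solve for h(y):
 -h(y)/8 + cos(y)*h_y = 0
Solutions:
 h(y) = C1*(sin(y) + 1)^(1/16)/(sin(y) - 1)^(1/16)


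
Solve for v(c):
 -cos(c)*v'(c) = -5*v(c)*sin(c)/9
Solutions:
 v(c) = C1/cos(c)^(5/9)


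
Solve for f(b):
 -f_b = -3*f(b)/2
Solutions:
 f(b) = C1*exp(3*b/2)


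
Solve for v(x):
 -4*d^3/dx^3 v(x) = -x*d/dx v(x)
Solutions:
 v(x) = C1 + Integral(C2*airyai(2^(1/3)*x/2) + C3*airybi(2^(1/3)*x/2), x)


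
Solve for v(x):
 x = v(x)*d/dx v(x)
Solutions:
 v(x) = -sqrt(C1 + x^2)
 v(x) = sqrt(C1 + x^2)


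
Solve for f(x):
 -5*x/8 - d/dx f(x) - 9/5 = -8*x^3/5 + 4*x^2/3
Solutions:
 f(x) = C1 + 2*x^4/5 - 4*x^3/9 - 5*x^2/16 - 9*x/5


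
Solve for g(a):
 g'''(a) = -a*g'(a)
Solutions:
 g(a) = C1 + Integral(C2*airyai(-a) + C3*airybi(-a), a)


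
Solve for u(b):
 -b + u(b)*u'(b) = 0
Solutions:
 u(b) = -sqrt(C1 + b^2)
 u(b) = sqrt(C1 + b^2)


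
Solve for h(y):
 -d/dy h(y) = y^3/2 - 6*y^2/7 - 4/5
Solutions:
 h(y) = C1 - y^4/8 + 2*y^3/7 + 4*y/5


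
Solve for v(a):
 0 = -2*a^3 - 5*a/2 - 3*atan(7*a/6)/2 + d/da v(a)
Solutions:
 v(a) = C1 + a^4/2 + 5*a^2/4 + 3*a*atan(7*a/6)/2 - 9*log(49*a^2 + 36)/14


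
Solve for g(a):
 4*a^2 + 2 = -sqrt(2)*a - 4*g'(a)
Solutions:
 g(a) = C1 - a^3/3 - sqrt(2)*a^2/8 - a/2


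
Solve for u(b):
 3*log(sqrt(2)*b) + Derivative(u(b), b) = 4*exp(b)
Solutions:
 u(b) = C1 - 3*b*log(b) + b*(3 - 3*log(2)/2) + 4*exp(b)


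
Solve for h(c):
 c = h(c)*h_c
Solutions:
 h(c) = -sqrt(C1 + c^2)
 h(c) = sqrt(C1 + c^2)


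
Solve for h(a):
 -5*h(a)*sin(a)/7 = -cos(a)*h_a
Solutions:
 h(a) = C1/cos(a)^(5/7)


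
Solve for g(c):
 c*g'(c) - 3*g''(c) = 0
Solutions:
 g(c) = C1 + C2*erfi(sqrt(6)*c/6)


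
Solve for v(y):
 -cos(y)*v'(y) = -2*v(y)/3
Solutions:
 v(y) = C1*(sin(y) + 1)^(1/3)/(sin(y) - 1)^(1/3)


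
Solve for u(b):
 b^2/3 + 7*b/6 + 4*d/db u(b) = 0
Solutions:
 u(b) = C1 - b^3/36 - 7*b^2/48


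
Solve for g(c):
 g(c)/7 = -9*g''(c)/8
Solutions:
 g(c) = C1*sin(2*sqrt(14)*c/21) + C2*cos(2*sqrt(14)*c/21)


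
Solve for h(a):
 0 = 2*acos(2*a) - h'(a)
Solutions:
 h(a) = C1 + 2*a*acos(2*a) - sqrt(1 - 4*a^2)


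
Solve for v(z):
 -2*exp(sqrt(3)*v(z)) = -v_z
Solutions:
 v(z) = sqrt(3)*(2*log(-1/(C1 + 2*z)) - log(3))/6


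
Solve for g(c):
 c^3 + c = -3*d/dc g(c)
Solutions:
 g(c) = C1 - c^4/12 - c^2/6


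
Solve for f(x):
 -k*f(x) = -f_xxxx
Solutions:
 f(x) = C1*exp(-k^(1/4)*x) + C2*exp(k^(1/4)*x) + C3*exp(-I*k^(1/4)*x) + C4*exp(I*k^(1/4)*x)


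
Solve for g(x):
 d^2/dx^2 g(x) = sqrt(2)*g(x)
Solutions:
 g(x) = C1*exp(-2^(1/4)*x) + C2*exp(2^(1/4)*x)


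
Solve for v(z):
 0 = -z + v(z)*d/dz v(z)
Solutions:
 v(z) = -sqrt(C1 + z^2)
 v(z) = sqrt(C1 + z^2)


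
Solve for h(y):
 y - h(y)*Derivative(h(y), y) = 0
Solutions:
 h(y) = -sqrt(C1 + y^2)
 h(y) = sqrt(C1 + y^2)


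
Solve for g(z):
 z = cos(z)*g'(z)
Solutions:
 g(z) = C1 + Integral(z/cos(z), z)


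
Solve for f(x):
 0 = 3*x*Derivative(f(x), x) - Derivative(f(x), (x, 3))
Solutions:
 f(x) = C1 + Integral(C2*airyai(3^(1/3)*x) + C3*airybi(3^(1/3)*x), x)


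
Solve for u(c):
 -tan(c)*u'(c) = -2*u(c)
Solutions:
 u(c) = C1*sin(c)^2


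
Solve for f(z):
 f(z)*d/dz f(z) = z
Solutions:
 f(z) = -sqrt(C1 + z^2)
 f(z) = sqrt(C1 + z^2)


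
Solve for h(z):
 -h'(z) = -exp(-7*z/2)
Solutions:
 h(z) = C1 - 2*exp(-7*z/2)/7


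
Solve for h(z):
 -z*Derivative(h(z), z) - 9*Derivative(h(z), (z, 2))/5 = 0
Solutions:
 h(z) = C1 + C2*erf(sqrt(10)*z/6)


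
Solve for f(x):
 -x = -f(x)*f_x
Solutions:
 f(x) = -sqrt(C1 + x^2)
 f(x) = sqrt(C1 + x^2)


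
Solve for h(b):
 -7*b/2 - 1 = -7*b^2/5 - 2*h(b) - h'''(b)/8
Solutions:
 h(b) = C3*exp(-2*2^(1/3)*b) - 7*b^2/10 + 7*b/4 + (C1*sin(2^(1/3)*sqrt(3)*b) + C2*cos(2^(1/3)*sqrt(3)*b))*exp(2^(1/3)*b) + 1/2


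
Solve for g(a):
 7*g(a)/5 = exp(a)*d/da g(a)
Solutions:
 g(a) = C1*exp(-7*exp(-a)/5)


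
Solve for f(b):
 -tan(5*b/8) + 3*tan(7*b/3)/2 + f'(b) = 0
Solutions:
 f(b) = C1 - 8*log(cos(5*b/8))/5 + 9*log(cos(7*b/3))/14


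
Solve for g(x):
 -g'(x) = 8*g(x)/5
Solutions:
 g(x) = C1*exp(-8*x/5)


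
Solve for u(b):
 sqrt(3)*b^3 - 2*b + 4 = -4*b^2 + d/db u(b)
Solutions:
 u(b) = C1 + sqrt(3)*b^4/4 + 4*b^3/3 - b^2 + 4*b


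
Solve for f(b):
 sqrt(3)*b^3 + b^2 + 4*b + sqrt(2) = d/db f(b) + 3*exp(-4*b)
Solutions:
 f(b) = C1 + sqrt(3)*b^4/4 + b^3/3 + 2*b^2 + sqrt(2)*b + 3*exp(-4*b)/4


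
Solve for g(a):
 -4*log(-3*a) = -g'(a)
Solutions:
 g(a) = C1 + 4*a*log(-a) + 4*a*(-1 + log(3))


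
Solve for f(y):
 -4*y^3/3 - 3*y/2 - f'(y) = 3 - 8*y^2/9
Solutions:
 f(y) = C1 - y^4/3 + 8*y^3/27 - 3*y^2/4 - 3*y


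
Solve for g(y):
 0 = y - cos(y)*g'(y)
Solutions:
 g(y) = C1 + Integral(y/cos(y), y)


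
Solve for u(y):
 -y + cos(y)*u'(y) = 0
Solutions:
 u(y) = C1 + Integral(y/cos(y), y)


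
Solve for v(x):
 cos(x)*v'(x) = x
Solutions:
 v(x) = C1 + Integral(x/cos(x), x)


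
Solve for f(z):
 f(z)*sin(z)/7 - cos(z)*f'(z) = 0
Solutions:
 f(z) = C1/cos(z)^(1/7)


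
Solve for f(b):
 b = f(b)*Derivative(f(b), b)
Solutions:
 f(b) = -sqrt(C1 + b^2)
 f(b) = sqrt(C1 + b^2)


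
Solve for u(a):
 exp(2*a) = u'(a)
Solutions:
 u(a) = C1 + exp(2*a)/2


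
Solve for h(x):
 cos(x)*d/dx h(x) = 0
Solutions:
 h(x) = C1


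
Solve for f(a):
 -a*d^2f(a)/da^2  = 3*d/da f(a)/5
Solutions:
 f(a) = C1 + C2*a^(2/5)


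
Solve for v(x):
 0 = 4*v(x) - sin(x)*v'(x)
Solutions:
 v(x) = C1*(cos(x)^2 - 2*cos(x) + 1)/(cos(x)^2 + 2*cos(x) + 1)


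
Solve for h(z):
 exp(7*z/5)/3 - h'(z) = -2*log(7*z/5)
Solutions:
 h(z) = C1 + 2*z*log(z) + 2*z*(-log(5) - 1 + log(7)) + 5*exp(7*z/5)/21


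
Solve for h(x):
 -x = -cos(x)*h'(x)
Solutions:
 h(x) = C1 + Integral(x/cos(x), x)


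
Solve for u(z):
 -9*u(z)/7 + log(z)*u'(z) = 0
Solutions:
 u(z) = C1*exp(9*li(z)/7)


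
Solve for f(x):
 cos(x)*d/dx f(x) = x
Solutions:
 f(x) = C1 + Integral(x/cos(x), x)


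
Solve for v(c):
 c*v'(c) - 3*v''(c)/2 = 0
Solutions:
 v(c) = C1 + C2*erfi(sqrt(3)*c/3)


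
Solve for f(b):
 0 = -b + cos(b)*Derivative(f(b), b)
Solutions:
 f(b) = C1 + Integral(b/cos(b), b)


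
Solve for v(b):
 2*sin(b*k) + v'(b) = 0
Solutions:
 v(b) = C1 + 2*cos(b*k)/k


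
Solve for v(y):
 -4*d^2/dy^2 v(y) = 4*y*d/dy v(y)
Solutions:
 v(y) = C1 + C2*erf(sqrt(2)*y/2)


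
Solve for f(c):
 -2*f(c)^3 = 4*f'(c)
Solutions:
 f(c) = -sqrt(-1/(C1 - c))
 f(c) = sqrt(-1/(C1 - c))


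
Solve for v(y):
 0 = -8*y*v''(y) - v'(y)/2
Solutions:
 v(y) = C1 + C2*y^(15/16)


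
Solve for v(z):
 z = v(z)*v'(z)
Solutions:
 v(z) = -sqrt(C1 + z^2)
 v(z) = sqrt(C1 + z^2)


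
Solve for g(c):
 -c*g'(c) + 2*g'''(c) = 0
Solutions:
 g(c) = C1 + Integral(C2*airyai(2^(2/3)*c/2) + C3*airybi(2^(2/3)*c/2), c)


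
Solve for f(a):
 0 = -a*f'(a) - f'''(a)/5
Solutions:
 f(a) = C1 + Integral(C2*airyai(-5^(1/3)*a) + C3*airybi(-5^(1/3)*a), a)


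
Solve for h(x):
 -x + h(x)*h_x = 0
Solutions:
 h(x) = -sqrt(C1 + x^2)
 h(x) = sqrt(C1 + x^2)


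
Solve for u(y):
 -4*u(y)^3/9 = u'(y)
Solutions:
 u(y) = -3*sqrt(2)*sqrt(-1/(C1 - 4*y))/2
 u(y) = 3*sqrt(2)*sqrt(-1/(C1 - 4*y))/2


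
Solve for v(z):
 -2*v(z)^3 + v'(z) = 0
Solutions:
 v(z) = -sqrt(2)*sqrt(-1/(C1 + 2*z))/2
 v(z) = sqrt(2)*sqrt(-1/(C1 + 2*z))/2


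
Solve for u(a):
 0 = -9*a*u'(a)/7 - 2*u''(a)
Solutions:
 u(a) = C1 + C2*erf(3*sqrt(7)*a/14)


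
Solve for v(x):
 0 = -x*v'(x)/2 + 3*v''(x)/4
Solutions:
 v(x) = C1 + C2*erfi(sqrt(3)*x/3)


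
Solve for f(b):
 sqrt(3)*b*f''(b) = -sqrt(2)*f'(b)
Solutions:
 f(b) = C1 + C2*b^(1 - sqrt(6)/3)


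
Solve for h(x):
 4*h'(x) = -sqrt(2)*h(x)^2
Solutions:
 h(x) = 4/(C1 + sqrt(2)*x)


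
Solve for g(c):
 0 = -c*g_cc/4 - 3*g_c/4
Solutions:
 g(c) = C1 + C2/c^2


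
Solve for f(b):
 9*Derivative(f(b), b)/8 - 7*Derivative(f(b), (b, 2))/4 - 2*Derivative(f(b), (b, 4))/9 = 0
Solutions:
 f(b) = C1 + C2*exp(6^(1/3)*b*(-(27 + sqrt(2787))^(1/3) + 7*6^(1/3)/(27 + sqrt(2787))^(1/3))/8)*sin(2^(1/3)*3^(1/6)*b*(21*2^(1/3)/(27 + sqrt(2787))^(1/3) + 3^(2/3)*(27 + sqrt(2787))^(1/3))/8) + C3*exp(6^(1/3)*b*(-(27 + sqrt(2787))^(1/3) + 7*6^(1/3)/(27 + sqrt(2787))^(1/3))/8)*cos(2^(1/3)*3^(1/6)*b*(21*2^(1/3)/(27 + sqrt(2787))^(1/3) + 3^(2/3)*(27 + sqrt(2787))^(1/3))/8) + C4*exp(-6^(1/3)*b*(-(27 + sqrt(2787))^(1/3) + 7*6^(1/3)/(27 + sqrt(2787))^(1/3))/4)


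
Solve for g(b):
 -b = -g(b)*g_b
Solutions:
 g(b) = -sqrt(C1 + b^2)
 g(b) = sqrt(C1 + b^2)


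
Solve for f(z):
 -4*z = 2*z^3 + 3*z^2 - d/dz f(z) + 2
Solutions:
 f(z) = C1 + z^4/2 + z^3 + 2*z^2 + 2*z


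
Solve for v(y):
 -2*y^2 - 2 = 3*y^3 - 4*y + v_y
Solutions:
 v(y) = C1 - 3*y^4/4 - 2*y^3/3 + 2*y^2 - 2*y


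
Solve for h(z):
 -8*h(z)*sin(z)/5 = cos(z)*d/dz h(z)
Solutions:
 h(z) = C1*cos(z)^(8/5)


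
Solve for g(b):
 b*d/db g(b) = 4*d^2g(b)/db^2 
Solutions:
 g(b) = C1 + C2*erfi(sqrt(2)*b/4)


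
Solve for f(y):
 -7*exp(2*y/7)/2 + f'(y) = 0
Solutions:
 f(y) = C1 + 49*exp(2*y/7)/4


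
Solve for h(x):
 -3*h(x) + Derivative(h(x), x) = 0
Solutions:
 h(x) = C1*exp(3*x)


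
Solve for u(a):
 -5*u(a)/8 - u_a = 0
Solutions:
 u(a) = C1*exp(-5*a/8)


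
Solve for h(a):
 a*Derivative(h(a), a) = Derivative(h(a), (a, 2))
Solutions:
 h(a) = C1 + C2*erfi(sqrt(2)*a/2)


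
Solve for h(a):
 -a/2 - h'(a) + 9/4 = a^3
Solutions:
 h(a) = C1 - a^4/4 - a^2/4 + 9*a/4


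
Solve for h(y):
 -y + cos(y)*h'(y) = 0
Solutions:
 h(y) = C1 + Integral(y/cos(y), y)


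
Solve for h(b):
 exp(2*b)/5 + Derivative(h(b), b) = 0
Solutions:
 h(b) = C1 - exp(2*b)/10


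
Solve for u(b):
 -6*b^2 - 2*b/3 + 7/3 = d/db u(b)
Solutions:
 u(b) = C1 - 2*b^3 - b^2/3 + 7*b/3


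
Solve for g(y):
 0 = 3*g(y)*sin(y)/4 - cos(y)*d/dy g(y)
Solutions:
 g(y) = C1/cos(y)^(3/4)


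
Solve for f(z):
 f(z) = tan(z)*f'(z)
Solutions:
 f(z) = C1*sin(z)


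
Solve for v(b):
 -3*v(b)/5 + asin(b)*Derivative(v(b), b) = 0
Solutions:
 v(b) = C1*exp(3*Integral(1/asin(b), b)/5)


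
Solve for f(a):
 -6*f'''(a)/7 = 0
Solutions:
 f(a) = C1 + C2*a + C3*a^2


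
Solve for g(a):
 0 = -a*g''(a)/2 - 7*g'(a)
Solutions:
 g(a) = C1 + C2/a^13


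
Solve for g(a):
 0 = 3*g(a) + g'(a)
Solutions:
 g(a) = C1*exp(-3*a)


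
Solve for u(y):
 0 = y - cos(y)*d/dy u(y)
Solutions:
 u(y) = C1 + Integral(y/cos(y), y)


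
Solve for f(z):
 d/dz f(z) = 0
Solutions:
 f(z) = C1


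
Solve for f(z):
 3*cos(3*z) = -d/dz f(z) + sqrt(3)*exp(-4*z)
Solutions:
 f(z) = C1 - sin(3*z) - sqrt(3)*exp(-4*z)/4


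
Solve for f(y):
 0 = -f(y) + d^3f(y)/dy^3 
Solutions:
 f(y) = C3*exp(y) + (C1*sin(sqrt(3)*y/2) + C2*cos(sqrt(3)*y/2))*exp(-y/2)


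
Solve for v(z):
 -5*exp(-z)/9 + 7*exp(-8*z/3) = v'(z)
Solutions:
 v(z) = C1 + 5*exp(-z)/9 - 21*exp(-8*z/3)/8


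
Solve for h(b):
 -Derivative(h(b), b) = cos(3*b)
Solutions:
 h(b) = C1 - sin(3*b)/3


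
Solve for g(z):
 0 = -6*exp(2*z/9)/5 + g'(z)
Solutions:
 g(z) = C1 + 27*exp(2*z/9)/5


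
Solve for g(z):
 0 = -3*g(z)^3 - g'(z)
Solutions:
 g(z) = -sqrt(2)*sqrt(-1/(C1 - 3*z))/2
 g(z) = sqrt(2)*sqrt(-1/(C1 - 3*z))/2


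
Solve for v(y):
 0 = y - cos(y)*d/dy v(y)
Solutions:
 v(y) = C1 + Integral(y/cos(y), y)


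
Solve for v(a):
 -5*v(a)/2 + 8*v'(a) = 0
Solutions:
 v(a) = C1*exp(5*a/16)


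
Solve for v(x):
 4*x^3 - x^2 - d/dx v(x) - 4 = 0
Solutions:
 v(x) = C1 + x^4 - x^3/3 - 4*x


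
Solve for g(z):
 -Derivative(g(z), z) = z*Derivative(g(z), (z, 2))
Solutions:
 g(z) = C1 + C2*log(z)


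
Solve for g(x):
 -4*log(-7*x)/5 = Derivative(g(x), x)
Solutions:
 g(x) = C1 - 4*x*log(-x)/5 + 4*x*(1 - log(7))/5


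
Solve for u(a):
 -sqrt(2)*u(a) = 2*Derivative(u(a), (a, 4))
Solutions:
 u(a) = (C1*sin(2^(3/8)*a/2) + C2*cos(2^(3/8)*a/2))*exp(-2^(3/8)*a/2) + (C3*sin(2^(3/8)*a/2) + C4*cos(2^(3/8)*a/2))*exp(2^(3/8)*a/2)


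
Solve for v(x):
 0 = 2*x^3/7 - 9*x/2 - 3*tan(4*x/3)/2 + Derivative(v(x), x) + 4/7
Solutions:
 v(x) = C1 - x^4/14 + 9*x^2/4 - 4*x/7 - 9*log(cos(4*x/3))/8


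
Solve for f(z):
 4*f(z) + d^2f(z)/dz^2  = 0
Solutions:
 f(z) = C1*sin(2*z) + C2*cos(2*z)


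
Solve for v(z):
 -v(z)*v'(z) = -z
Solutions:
 v(z) = -sqrt(C1 + z^2)
 v(z) = sqrt(C1 + z^2)


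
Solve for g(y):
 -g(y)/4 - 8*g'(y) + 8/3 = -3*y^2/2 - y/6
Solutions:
 g(y) = C1*exp(-y/32) + 6*y^2 - 1150*y/3 + 36832/3


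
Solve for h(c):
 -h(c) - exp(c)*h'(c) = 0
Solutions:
 h(c) = C1*exp(exp(-c))


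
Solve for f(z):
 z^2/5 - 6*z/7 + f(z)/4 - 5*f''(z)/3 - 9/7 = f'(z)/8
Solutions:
 f(z) = C1*exp(z*(-3 + sqrt(969))/80) + C2*exp(-z*(3 + sqrt(969))/80) - 4*z^2/5 + 92*z/35 - 442/105


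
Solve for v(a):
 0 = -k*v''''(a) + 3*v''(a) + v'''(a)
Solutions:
 v(a) = C1 + C2*a + C3*exp(a*(1 - sqrt(12*k + 1))/(2*k)) + C4*exp(a*(sqrt(12*k + 1) + 1)/(2*k))


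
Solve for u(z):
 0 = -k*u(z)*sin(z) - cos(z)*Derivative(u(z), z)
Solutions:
 u(z) = C1*exp(k*log(cos(z)))


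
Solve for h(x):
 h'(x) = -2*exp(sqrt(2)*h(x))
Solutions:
 h(x) = sqrt(2)*(2*log(1/(C1 + 2*x)) - log(2))/4


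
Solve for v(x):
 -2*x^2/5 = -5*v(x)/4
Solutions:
 v(x) = 8*x^2/25


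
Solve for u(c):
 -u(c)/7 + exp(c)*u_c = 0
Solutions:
 u(c) = C1*exp(-exp(-c)/7)


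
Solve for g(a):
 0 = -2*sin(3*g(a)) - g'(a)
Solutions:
 g(a) = -acos((-C1 - exp(12*a))/(C1 - exp(12*a)))/3 + 2*pi/3
 g(a) = acos((-C1 - exp(12*a))/(C1 - exp(12*a)))/3


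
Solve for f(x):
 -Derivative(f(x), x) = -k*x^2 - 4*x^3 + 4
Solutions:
 f(x) = C1 + k*x^3/3 + x^4 - 4*x


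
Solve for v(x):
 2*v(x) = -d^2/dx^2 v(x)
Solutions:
 v(x) = C1*sin(sqrt(2)*x) + C2*cos(sqrt(2)*x)


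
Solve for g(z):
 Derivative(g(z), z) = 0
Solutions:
 g(z) = C1


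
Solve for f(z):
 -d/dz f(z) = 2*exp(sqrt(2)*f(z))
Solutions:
 f(z) = sqrt(2)*(2*log(1/(C1 + 2*z)) - log(2))/4


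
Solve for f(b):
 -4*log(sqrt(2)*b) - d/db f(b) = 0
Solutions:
 f(b) = C1 - 4*b*log(b) - b*log(4) + 4*b


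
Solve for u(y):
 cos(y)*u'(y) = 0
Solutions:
 u(y) = C1


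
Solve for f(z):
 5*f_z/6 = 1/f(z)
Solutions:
 f(z) = -sqrt(C1 + 60*z)/5
 f(z) = sqrt(C1 + 60*z)/5


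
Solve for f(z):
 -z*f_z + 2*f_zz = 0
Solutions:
 f(z) = C1 + C2*erfi(z/2)


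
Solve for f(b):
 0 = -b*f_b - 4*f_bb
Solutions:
 f(b) = C1 + C2*erf(sqrt(2)*b/4)


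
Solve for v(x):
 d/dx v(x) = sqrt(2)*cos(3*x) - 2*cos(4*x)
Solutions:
 v(x) = C1 + sqrt(2)*sin(3*x)/3 - sin(4*x)/2


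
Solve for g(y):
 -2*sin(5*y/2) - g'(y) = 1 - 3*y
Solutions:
 g(y) = C1 + 3*y^2/2 - y + 4*cos(5*y/2)/5


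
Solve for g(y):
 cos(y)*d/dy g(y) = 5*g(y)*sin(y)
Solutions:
 g(y) = C1/cos(y)^5


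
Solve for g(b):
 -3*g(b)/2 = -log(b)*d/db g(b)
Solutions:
 g(b) = C1*exp(3*li(b)/2)


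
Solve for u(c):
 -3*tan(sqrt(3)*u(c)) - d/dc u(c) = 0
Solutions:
 u(c) = sqrt(3)*(pi - asin(C1*exp(-3*sqrt(3)*c)))/3
 u(c) = sqrt(3)*asin(C1*exp(-3*sqrt(3)*c))/3


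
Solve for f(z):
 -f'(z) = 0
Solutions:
 f(z) = C1


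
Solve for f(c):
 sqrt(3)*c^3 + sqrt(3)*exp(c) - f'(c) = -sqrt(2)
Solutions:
 f(c) = C1 + sqrt(3)*c^4/4 + sqrt(2)*c + sqrt(3)*exp(c)


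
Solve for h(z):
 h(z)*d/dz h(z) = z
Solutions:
 h(z) = -sqrt(C1 + z^2)
 h(z) = sqrt(C1 + z^2)


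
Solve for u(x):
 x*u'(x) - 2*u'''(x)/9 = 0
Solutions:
 u(x) = C1 + Integral(C2*airyai(6^(2/3)*x/2) + C3*airybi(6^(2/3)*x/2), x)


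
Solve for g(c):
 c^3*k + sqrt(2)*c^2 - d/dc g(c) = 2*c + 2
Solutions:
 g(c) = C1 + c^4*k/4 + sqrt(2)*c^3/3 - c^2 - 2*c


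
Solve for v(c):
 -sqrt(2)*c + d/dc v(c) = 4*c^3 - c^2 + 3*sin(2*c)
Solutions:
 v(c) = C1 + c^4 - c^3/3 + sqrt(2)*c^2/2 - 3*cos(2*c)/2


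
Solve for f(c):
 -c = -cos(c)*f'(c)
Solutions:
 f(c) = C1 + Integral(c/cos(c), c)


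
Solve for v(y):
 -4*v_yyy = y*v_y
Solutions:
 v(y) = C1 + Integral(C2*airyai(-2^(1/3)*y/2) + C3*airybi(-2^(1/3)*y/2), y)


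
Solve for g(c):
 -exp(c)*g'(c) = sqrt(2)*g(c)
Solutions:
 g(c) = C1*exp(sqrt(2)*exp(-c))


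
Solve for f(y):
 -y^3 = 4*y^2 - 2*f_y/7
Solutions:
 f(y) = C1 + 7*y^4/8 + 14*y^3/3


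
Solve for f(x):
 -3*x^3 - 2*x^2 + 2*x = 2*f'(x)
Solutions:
 f(x) = C1 - 3*x^4/8 - x^3/3 + x^2/2


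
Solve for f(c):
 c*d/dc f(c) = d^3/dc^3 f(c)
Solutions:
 f(c) = C1 + Integral(C2*airyai(c) + C3*airybi(c), c)


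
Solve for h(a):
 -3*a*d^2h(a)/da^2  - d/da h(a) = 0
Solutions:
 h(a) = C1 + C2*a^(2/3)


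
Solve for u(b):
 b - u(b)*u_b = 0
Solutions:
 u(b) = -sqrt(C1 + b^2)
 u(b) = sqrt(C1 + b^2)


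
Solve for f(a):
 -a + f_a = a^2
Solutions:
 f(a) = C1 + a^3/3 + a^2/2


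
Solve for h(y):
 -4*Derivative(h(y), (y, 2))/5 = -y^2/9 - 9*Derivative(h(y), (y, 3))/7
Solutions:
 h(y) = C1 + C2*y + C3*exp(28*y/45) + 5*y^4/432 + 25*y^3/336 + 1125*y^2/3136


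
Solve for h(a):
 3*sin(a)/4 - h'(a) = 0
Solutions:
 h(a) = C1 - 3*cos(a)/4


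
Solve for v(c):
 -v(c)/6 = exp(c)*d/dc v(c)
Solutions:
 v(c) = C1*exp(exp(-c)/6)


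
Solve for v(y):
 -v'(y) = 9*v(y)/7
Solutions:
 v(y) = C1*exp(-9*y/7)


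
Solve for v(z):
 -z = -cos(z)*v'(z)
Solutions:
 v(z) = C1 + Integral(z/cos(z), z)


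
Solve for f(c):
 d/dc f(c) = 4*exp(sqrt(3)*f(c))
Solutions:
 f(c) = sqrt(3)*(2*log(-1/(C1 + 4*c)) - log(3))/6


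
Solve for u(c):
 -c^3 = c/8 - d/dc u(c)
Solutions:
 u(c) = C1 + c^4/4 + c^2/16


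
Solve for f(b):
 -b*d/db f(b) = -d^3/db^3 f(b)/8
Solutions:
 f(b) = C1 + Integral(C2*airyai(2*b) + C3*airybi(2*b), b)


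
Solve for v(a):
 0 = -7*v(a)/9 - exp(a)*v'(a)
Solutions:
 v(a) = C1*exp(7*exp(-a)/9)


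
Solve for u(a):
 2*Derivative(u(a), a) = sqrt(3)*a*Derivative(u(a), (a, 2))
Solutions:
 u(a) = C1 + C2*a^(1 + 2*sqrt(3)/3)


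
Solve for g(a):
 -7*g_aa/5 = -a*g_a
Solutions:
 g(a) = C1 + C2*erfi(sqrt(70)*a/14)


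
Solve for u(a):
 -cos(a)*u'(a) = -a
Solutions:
 u(a) = C1 + Integral(a/cos(a), a)


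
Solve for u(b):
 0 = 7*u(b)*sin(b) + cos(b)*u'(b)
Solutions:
 u(b) = C1*cos(b)^7


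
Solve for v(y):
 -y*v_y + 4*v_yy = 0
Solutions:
 v(y) = C1 + C2*erfi(sqrt(2)*y/4)


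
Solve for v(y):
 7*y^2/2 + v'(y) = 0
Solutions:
 v(y) = C1 - 7*y^3/6


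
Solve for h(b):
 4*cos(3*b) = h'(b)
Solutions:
 h(b) = C1 + 4*sin(3*b)/3


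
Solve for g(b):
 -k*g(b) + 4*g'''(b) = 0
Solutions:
 g(b) = C1*exp(2^(1/3)*b*k^(1/3)/2) + C2*exp(2^(1/3)*b*k^(1/3)*(-1 + sqrt(3)*I)/4) + C3*exp(-2^(1/3)*b*k^(1/3)*(1 + sqrt(3)*I)/4)


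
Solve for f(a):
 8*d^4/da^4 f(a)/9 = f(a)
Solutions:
 f(a) = C1*exp(-2^(1/4)*sqrt(3)*a/2) + C2*exp(2^(1/4)*sqrt(3)*a/2) + C3*sin(2^(1/4)*sqrt(3)*a/2) + C4*cos(2^(1/4)*sqrt(3)*a/2)


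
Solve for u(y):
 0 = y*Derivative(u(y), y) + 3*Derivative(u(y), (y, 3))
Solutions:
 u(y) = C1 + Integral(C2*airyai(-3^(2/3)*y/3) + C3*airybi(-3^(2/3)*y/3), y)


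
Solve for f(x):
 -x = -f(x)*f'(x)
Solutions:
 f(x) = -sqrt(C1 + x^2)
 f(x) = sqrt(C1 + x^2)


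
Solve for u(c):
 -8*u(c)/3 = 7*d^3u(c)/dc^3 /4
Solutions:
 u(c) = C3*exp(-2*42^(2/3)*c/21) + (C1*sin(14^(2/3)*3^(1/6)*c/7) + C2*cos(14^(2/3)*3^(1/6)*c/7))*exp(42^(2/3)*c/21)


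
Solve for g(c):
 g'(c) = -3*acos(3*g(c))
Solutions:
 Integral(1/acos(3*_y), (_y, g(c))) = C1 - 3*c


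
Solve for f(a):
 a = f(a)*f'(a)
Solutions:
 f(a) = -sqrt(C1 + a^2)
 f(a) = sqrt(C1 + a^2)


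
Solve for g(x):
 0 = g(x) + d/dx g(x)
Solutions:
 g(x) = C1*exp(-x)


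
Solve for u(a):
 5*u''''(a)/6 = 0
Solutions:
 u(a) = C1 + C2*a + C3*a^2 + C4*a^3


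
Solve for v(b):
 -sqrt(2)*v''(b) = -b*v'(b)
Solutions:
 v(b) = C1 + C2*erfi(2^(1/4)*b/2)


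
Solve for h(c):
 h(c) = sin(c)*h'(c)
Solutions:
 h(c) = C1*sqrt(cos(c) - 1)/sqrt(cos(c) + 1)


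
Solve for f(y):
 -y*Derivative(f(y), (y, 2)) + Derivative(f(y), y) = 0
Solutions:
 f(y) = C1 + C2*y^2


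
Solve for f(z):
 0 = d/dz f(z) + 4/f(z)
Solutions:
 f(z) = -sqrt(C1 - 8*z)
 f(z) = sqrt(C1 - 8*z)


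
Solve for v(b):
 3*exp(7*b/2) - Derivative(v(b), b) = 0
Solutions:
 v(b) = C1 + 6*exp(7*b/2)/7


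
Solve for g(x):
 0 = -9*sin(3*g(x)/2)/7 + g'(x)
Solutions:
 -9*x/7 + log(cos(3*g(x)/2) - 1)/3 - log(cos(3*g(x)/2) + 1)/3 = C1


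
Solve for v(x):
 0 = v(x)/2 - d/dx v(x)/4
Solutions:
 v(x) = C1*exp(2*x)


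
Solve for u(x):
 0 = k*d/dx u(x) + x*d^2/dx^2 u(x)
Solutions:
 u(x) = C1 + x^(1 - re(k))*(C2*sin(log(x)*Abs(im(k))) + C3*cos(log(x)*im(k)))


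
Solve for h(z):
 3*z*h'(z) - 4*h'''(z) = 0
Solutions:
 h(z) = C1 + Integral(C2*airyai(6^(1/3)*z/2) + C3*airybi(6^(1/3)*z/2), z)


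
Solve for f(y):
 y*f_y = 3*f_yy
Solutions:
 f(y) = C1 + C2*erfi(sqrt(6)*y/6)


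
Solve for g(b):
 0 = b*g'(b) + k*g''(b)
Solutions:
 g(b) = C1 + C2*sqrt(k)*erf(sqrt(2)*b*sqrt(1/k)/2)


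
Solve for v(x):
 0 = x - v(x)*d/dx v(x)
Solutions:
 v(x) = -sqrt(C1 + x^2)
 v(x) = sqrt(C1 + x^2)


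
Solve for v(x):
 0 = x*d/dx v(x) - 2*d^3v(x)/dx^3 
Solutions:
 v(x) = C1 + Integral(C2*airyai(2^(2/3)*x/2) + C3*airybi(2^(2/3)*x/2), x)


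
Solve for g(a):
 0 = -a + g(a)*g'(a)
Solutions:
 g(a) = -sqrt(C1 + a^2)
 g(a) = sqrt(C1 + a^2)


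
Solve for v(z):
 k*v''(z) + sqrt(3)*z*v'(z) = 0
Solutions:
 v(z) = C1 + C2*sqrt(k)*erf(sqrt(2)*3^(1/4)*z*sqrt(1/k)/2)


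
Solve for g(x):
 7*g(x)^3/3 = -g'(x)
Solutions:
 g(x) = -sqrt(6)*sqrt(-1/(C1 - 7*x))/2
 g(x) = sqrt(6)*sqrt(-1/(C1 - 7*x))/2


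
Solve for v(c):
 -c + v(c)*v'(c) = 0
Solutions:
 v(c) = -sqrt(C1 + c^2)
 v(c) = sqrt(C1 + c^2)


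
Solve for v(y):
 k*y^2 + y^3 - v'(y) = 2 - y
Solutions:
 v(y) = C1 + k*y^3/3 + y^4/4 + y^2/2 - 2*y


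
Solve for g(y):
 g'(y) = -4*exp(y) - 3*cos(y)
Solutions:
 g(y) = C1 - 4*exp(y) - 3*sin(y)


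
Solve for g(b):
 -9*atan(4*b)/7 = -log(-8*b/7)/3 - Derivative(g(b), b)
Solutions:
 g(b) = C1 - b*log(-b)/3 + 9*b*atan(4*b)/7 - b*log(2) + b/3 + b*log(7)/3 - 9*log(16*b^2 + 1)/56


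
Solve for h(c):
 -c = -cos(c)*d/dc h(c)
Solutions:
 h(c) = C1 + Integral(c/cos(c), c)


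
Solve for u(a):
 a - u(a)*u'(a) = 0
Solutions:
 u(a) = -sqrt(C1 + a^2)
 u(a) = sqrt(C1 + a^2)


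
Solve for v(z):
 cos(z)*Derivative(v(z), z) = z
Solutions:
 v(z) = C1 + Integral(z/cos(z), z)


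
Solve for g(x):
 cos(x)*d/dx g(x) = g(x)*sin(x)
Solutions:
 g(x) = C1/cos(x)


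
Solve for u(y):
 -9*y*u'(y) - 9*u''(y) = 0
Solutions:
 u(y) = C1 + C2*erf(sqrt(2)*y/2)


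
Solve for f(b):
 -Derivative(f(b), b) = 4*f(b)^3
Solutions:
 f(b) = -sqrt(2)*sqrt(-1/(C1 - 4*b))/2
 f(b) = sqrt(2)*sqrt(-1/(C1 - 4*b))/2


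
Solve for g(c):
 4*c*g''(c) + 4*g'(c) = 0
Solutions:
 g(c) = C1 + C2*log(c)


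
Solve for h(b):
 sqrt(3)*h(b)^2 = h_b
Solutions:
 h(b) = -1/(C1 + sqrt(3)*b)


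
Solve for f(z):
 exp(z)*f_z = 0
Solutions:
 f(z) = C1


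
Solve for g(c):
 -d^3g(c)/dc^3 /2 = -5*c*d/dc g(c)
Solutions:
 g(c) = C1 + Integral(C2*airyai(10^(1/3)*c) + C3*airybi(10^(1/3)*c), c)


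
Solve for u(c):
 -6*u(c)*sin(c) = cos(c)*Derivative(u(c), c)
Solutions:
 u(c) = C1*cos(c)^6


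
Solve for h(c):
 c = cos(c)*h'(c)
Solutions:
 h(c) = C1 + Integral(c/cos(c), c)


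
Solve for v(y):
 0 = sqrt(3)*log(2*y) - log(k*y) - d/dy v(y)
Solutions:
 v(y) = C1 + y*(-log(k) - sqrt(3) + 1 + sqrt(3)*log(2)) + y*(-1 + sqrt(3))*log(y)


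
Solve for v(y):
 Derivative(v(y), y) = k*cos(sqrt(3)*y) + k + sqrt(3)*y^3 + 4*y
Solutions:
 v(y) = C1 + k*y + sqrt(3)*k*sin(sqrt(3)*y)/3 + sqrt(3)*y^4/4 + 2*y^2


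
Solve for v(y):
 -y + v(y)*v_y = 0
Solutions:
 v(y) = -sqrt(C1 + y^2)
 v(y) = sqrt(C1 + y^2)


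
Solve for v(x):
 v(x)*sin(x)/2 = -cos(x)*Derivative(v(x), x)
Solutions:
 v(x) = C1*sqrt(cos(x))


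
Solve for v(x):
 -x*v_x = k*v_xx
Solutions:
 v(x) = C1 + C2*sqrt(k)*erf(sqrt(2)*x*sqrt(1/k)/2)


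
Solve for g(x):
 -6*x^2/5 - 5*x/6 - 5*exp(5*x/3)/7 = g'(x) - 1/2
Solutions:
 g(x) = C1 - 2*x^3/5 - 5*x^2/12 + x/2 - 3*exp(5*x/3)/7


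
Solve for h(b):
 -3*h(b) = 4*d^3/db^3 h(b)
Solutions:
 h(b) = C3*exp(-6^(1/3)*b/2) + (C1*sin(2^(1/3)*3^(5/6)*b/4) + C2*cos(2^(1/3)*3^(5/6)*b/4))*exp(6^(1/3)*b/4)


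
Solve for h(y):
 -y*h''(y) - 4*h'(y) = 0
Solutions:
 h(y) = C1 + C2/y^3


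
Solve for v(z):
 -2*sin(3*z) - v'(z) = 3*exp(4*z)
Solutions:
 v(z) = C1 - 3*exp(4*z)/4 + 2*cos(3*z)/3


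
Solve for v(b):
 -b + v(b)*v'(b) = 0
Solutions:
 v(b) = -sqrt(C1 + b^2)
 v(b) = sqrt(C1 + b^2)


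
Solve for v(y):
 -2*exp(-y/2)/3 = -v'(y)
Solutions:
 v(y) = C1 - 4*exp(-y/2)/3


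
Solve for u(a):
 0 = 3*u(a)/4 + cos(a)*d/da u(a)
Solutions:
 u(a) = C1*(sin(a) - 1)^(3/8)/(sin(a) + 1)^(3/8)


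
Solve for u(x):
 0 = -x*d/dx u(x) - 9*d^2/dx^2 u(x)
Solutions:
 u(x) = C1 + C2*erf(sqrt(2)*x/6)


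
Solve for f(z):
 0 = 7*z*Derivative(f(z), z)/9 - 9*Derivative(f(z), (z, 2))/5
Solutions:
 f(z) = C1 + C2*erfi(sqrt(70)*z/18)


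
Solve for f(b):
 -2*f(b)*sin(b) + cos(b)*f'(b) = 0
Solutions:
 f(b) = C1/cos(b)^2


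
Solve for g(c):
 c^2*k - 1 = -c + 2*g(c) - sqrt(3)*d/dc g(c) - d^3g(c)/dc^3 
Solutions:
 g(c) = C1*exp(c*(-3*(1 + sqrt(sqrt(3)/9 + 1))^(1/3) + sqrt(3)/(1 + sqrt(sqrt(3)/9 + 1))^(1/3))/6)*sin(c*((1 + sqrt(sqrt(3)/9 + 1))^(-1/3) + sqrt(3)*(1 + sqrt(sqrt(3)/9 + 1))^(1/3))/2) + C2*exp(c*(-3*(1 + sqrt(sqrt(3)/9 + 1))^(1/3) + sqrt(3)/(1 + sqrt(sqrt(3)/9 + 1))^(1/3))/6)*cos(c*((1 + sqrt(sqrt(3)/9 + 1))^(-1/3) + sqrt(3)*(1 + sqrt(sqrt(3)/9 + 1))^(1/3))/2) + C3*exp(c*(-sqrt(3)/(3*(1 + sqrt(sqrt(3)/9 + 1))^(1/3)) + (1 + sqrt(sqrt(3)/9 + 1))^(1/3))) + c^2*k/2 + sqrt(3)*c*k/2 + c/2 + 3*k/4 - 1/2 + sqrt(3)/4


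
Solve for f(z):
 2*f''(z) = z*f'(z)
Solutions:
 f(z) = C1 + C2*erfi(z/2)


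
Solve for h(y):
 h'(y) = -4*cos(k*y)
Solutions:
 h(y) = C1 - 4*sin(k*y)/k


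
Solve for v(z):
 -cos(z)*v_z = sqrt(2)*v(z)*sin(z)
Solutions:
 v(z) = C1*cos(z)^(sqrt(2))


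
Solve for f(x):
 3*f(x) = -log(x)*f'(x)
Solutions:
 f(x) = C1*exp(-3*li(x))


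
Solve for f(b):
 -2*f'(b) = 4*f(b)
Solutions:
 f(b) = C1*exp(-2*b)


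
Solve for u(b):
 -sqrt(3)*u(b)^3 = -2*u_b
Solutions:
 u(b) = -sqrt(-1/(C1 + sqrt(3)*b))
 u(b) = sqrt(-1/(C1 + sqrt(3)*b))


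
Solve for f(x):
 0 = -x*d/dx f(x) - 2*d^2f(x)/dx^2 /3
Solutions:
 f(x) = C1 + C2*erf(sqrt(3)*x/2)


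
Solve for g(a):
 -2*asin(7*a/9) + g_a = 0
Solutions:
 g(a) = C1 + 2*a*asin(7*a/9) + 2*sqrt(81 - 49*a^2)/7


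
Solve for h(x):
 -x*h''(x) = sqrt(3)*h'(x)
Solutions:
 h(x) = C1 + C2*x^(1 - sqrt(3))


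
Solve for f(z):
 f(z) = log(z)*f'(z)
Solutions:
 f(z) = C1*exp(li(z))


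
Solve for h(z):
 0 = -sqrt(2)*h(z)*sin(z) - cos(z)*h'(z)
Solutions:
 h(z) = C1*cos(z)^(sqrt(2))


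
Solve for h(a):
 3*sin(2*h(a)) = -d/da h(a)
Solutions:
 h(a) = pi - acos((-C1 - exp(12*a))/(C1 - exp(12*a)))/2
 h(a) = acos((-C1 - exp(12*a))/(C1 - exp(12*a)))/2


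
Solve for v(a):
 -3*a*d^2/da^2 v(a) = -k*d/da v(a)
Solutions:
 v(a) = C1 + a^(re(k)/3 + 1)*(C2*sin(log(a)*Abs(im(k))/3) + C3*cos(log(a)*im(k)/3))


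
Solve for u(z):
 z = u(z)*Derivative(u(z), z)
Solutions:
 u(z) = -sqrt(C1 + z^2)
 u(z) = sqrt(C1 + z^2)


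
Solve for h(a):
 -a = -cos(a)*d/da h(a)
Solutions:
 h(a) = C1 + Integral(a/cos(a), a)


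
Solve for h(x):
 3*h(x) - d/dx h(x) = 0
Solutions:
 h(x) = C1*exp(3*x)


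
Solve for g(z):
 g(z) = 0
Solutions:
 g(z) = 0


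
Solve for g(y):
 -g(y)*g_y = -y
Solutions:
 g(y) = -sqrt(C1 + y^2)
 g(y) = sqrt(C1 + y^2)


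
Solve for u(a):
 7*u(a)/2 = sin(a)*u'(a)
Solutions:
 u(a) = C1*(cos(a) - 1)^(7/4)/(cos(a) + 1)^(7/4)


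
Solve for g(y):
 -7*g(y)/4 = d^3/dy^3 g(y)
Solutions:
 g(y) = C3*exp(-14^(1/3)*y/2) + (C1*sin(14^(1/3)*sqrt(3)*y/4) + C2*cos(14^(1/3)*sqrt(3)*y/4))*exp(14^(1/3)*y/4)


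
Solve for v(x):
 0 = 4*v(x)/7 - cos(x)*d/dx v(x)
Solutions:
 v(x) = C1*(sin(x) + 1)^(2/7)/(sin(x) - 1)^(2/7)


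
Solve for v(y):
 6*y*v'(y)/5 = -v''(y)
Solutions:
 v(y) = C1 + C2*erf(sqrt(15)*y/5)


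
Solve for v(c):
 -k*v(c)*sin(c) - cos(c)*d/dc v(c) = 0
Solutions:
 v(c) = C1*exp(k*log(cos(c)))


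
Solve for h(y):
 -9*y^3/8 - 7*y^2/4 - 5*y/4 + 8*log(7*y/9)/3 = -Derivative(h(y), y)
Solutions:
 h(y) = C1 + 9*y^4/32 + 7*y^3/12 + 5*y^2/8 - 8*y*log(y)/3 - 8*y*log(7)/3 + 8*y/3 + 16*y*log(3)/3


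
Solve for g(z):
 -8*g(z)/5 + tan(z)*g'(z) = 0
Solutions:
 g(z) = C1*sin(z)^(8/5)


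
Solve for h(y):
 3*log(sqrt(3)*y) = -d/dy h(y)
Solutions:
 h(y) = C1 - 3*y*log(y) - 3*y*log(3)/2 + 3*y


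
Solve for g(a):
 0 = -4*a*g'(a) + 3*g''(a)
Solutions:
 g(a) = C1 + C2*erfi(sqrt(6)*a/3)


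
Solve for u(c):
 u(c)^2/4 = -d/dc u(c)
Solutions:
 u(c) = 4/(C1 + c)


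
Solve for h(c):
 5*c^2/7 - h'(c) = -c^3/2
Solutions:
 h(c) = C1 + c^4/8 + 5*c^3/21


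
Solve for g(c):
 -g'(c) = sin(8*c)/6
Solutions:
 g(c) = C1 + cos(8*c)/48


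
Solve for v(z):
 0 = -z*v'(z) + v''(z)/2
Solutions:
 v(z) = C1 + C2*erfi(z)


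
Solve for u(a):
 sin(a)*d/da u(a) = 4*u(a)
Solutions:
 u(a) = C1*(cos(a)^2 - 2*cos(a) + 1)/(cos(a)^2 + 2*cos(a) + 1)


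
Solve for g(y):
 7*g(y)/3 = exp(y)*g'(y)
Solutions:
 g(y) = C1*exp(-7*exp(-y)/3)


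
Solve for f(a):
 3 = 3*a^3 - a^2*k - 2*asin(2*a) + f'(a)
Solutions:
 f(a) = C1 - 3*a^4/4 + a^3*k/3 + 2*a*asin(2*a) + 3*a + sqrt(1 - 4*a^2)


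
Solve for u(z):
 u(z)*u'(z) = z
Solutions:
 u(z) = -sqrt(C1 + z^2)
 u(z) = sqrt(C1 + z^2)


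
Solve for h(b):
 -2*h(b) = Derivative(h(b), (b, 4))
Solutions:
 h(b) = (C1*sin(2^(3/4)*b/2) + C2*cos(2^(3/4)*b/2))*exp(-2^(3/4)*b/2) + (C3*sin(2^(3/4)*b/2) + C4*cos(2^(3/4)*b/2))*exp(2^(3/4)*b/2)


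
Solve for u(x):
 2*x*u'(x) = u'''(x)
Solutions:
 u(x) = C1 + Integral(C2*airyai(2^(1/3)*x) + C3*airybi(2^(1/3)*x), x)


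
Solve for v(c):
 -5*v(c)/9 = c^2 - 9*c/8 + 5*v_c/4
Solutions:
 v(c) = C1*exp(-4*c/9) - 9*c^2/5 + 81*c/8 - 729/32


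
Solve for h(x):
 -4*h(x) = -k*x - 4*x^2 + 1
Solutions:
 h(x) = k*x/4 + x^2 - 1/4


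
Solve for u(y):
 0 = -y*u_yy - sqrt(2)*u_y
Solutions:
 u(y) = C1 + C2*y^(1 - sqrt(2))


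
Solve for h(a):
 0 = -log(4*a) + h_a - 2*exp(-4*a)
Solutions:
 h(a) = C1 + a*log(a) + a*(-1 + 2*log(2)) - exp(-4*a)/2


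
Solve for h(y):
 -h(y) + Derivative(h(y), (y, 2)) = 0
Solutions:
 h(y) = C1*exp(-y) + C2*exp(y)


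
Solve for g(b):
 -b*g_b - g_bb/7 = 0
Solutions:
 g(b) = C1 + C2*erf(sqrt(14)*b/2)


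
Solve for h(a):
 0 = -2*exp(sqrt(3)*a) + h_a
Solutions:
 h(a) = C1 + 2*sqrt(3)*exp(sqrt(3)*a)/3


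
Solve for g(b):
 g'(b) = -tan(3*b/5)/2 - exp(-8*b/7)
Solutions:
 g(b) = C1 - 5*log(tan(3*b/5)^2 + 1)/12 + 7*exp(-8*b/7)/8


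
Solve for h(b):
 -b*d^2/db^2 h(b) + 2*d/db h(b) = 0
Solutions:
 h(b) = C1 + C2*b^3


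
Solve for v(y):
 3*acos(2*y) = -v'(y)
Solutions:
 v(y) = C1 - 3*y*acos(2*y) + 3*sqrt(1 - 4*y^2)/2


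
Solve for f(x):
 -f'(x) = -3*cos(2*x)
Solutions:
 f(x) = C1 + 3*sin(2*x)/2


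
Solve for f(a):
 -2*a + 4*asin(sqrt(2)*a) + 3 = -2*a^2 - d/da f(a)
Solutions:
 f(a) = C1 - 2*a^3/3 + a^2 - 4*a*asin(sqrt(2)*a) - 3*a - 2*sqrt(2)*sqrt(1 - 2*a^2)


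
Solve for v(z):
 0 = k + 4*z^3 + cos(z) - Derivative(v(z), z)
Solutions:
 v(z) = C1 + k*z + z^4 + sin(z)


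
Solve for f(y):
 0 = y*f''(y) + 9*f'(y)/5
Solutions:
 f(y) = C1 + C2/y^(4/5)


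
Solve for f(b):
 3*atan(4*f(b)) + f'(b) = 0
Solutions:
 Integral(1/atan(4*_y), (_y, f(b))) = C1 - 3*b


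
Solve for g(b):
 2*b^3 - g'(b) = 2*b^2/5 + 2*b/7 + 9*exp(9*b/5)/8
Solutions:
 g(b) = C1 + b^4/2 - 2*b^3/15 - b^2/7 - 5*exp(9*b/5)/8
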